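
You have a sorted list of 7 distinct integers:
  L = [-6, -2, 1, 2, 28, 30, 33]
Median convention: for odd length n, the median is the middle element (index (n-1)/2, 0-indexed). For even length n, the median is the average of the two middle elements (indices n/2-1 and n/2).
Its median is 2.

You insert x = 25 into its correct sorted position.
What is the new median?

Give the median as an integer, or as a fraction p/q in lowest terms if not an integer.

Old list (sorted, length 7): [-6, -2, 1, 2, 28, 30, 33]
Old median = 2
Insert x = 25
Old length odd (7). Middle was index 3 = 2.
New length even (8). New median = avg of two middle elements.
x = 25: 4 elements are < x, 3 elements are > x.
New sorted list: [-6, -2, 1, 2, 25, 28, 30, 33]
New median = 27/2

Answer: 27/2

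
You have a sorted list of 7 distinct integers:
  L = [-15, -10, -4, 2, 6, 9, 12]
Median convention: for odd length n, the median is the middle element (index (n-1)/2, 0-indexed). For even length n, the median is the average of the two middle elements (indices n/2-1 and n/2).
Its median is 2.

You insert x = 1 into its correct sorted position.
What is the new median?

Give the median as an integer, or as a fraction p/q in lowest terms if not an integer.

Answer: 3/2

Derivation:
Old list (sorted, length 7): [-15, -10, -4, 2, 6, 9, 12]
Old median = 2
Insert x = 1
Old length odd (7). Middle was index 3 = 2.
New length even (8). New median = avg of two middle elements.
x = 1: 3 elements are < x, 4 elements are > x.
New sorted list: [-15, -10, -4, 1, 2, 6, 9, 12]
New median = 3/2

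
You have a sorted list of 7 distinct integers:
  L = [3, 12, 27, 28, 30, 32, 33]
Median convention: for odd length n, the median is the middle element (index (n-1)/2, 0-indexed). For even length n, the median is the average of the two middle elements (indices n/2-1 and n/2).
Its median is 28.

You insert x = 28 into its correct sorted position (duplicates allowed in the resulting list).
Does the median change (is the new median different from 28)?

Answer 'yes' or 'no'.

Answer: no

Derivation:
Old median = 28
Insert x = 28
New median = 28
Changed? no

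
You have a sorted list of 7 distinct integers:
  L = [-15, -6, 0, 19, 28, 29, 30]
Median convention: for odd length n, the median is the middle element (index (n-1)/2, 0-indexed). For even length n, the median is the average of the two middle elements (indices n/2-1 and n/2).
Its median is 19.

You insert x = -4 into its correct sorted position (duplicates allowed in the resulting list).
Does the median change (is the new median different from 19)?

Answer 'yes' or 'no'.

Old median = 19
Insert x = -4
New median = 19/2
Changed? yes

Answer: yes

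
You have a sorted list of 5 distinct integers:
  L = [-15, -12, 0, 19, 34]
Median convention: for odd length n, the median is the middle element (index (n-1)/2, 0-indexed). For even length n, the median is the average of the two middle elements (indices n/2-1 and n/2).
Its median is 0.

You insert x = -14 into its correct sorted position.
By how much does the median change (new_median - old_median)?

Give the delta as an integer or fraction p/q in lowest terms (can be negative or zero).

Answer: -6

Derivation:
Old median = 0
After inserting x = -14: new sorted = [-15, -14, -12, 0, 19, 34]
New median = -6
Delta = -6 - 0 = -6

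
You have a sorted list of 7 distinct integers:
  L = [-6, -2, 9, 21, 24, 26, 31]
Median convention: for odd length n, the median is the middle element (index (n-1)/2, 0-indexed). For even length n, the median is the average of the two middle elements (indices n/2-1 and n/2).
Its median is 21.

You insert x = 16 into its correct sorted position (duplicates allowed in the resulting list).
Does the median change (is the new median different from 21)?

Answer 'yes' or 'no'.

Answer: yes

Derivation:
Old median = 21
Insert x = 16
New median = 37/2
Changed? yes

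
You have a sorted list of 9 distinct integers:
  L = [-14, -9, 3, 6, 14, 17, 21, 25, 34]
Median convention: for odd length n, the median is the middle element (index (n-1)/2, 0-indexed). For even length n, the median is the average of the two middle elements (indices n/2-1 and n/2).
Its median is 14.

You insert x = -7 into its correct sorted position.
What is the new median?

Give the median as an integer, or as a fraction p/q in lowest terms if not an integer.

Old list (sorted, length 9): [-14, -9, 3, 6, 14, 17, 21, 25, 34]
Old median = 14
Insert x = -7
Old length odd (9). Middle was index 4 = 14.
New length even (10). New median = avg of two middle elements.
x = -7: 2 elements are < x, 7 elements are > x.
New sorted list: [-14, -9, -7, 3, 6, 14, 17, 21, 25, 34]
New median = 10

Answer: 10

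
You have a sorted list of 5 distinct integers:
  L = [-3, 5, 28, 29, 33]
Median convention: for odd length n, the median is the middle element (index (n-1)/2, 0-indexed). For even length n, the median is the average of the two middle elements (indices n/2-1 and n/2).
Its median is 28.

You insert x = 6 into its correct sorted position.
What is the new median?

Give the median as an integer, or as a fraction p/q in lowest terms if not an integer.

Old list (sorted, length 5): [-3, 5, 28, 29, 33]
Old median = 28
Insert x = 6
Old length odd (5). Middle was index 2 = 28.
New length even (6). New median = avg of two middle elements.
x = 6: 2 elements are < x, 3 elements are > x.
New sorted list: [-3, 5, 6, 28, 29, 33]
New median = 17

Answer: 17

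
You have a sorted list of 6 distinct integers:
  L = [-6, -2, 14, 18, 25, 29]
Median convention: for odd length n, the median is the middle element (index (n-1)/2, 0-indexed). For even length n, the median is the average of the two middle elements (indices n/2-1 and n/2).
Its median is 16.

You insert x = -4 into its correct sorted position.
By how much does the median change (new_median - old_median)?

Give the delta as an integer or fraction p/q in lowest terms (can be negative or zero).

Answer: -2

Derivation:
Old median = 16
After inserting x = -4: new sorted = [-6, -4, -2, 14, 18, 25, 29]
New median = 14
Delta = 14 - 16 = -2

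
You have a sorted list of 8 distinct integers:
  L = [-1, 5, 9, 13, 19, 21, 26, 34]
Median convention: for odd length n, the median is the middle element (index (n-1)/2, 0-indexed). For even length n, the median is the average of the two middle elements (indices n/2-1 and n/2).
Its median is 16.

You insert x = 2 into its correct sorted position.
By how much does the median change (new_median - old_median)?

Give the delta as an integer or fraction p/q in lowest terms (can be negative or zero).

Old median = 16
After inserting x = 2: new sorted = [-1, 2, 5, 9, 13, 19, 21, 26, 34]
New median = 13
Delta = 13 - 16 = -3

Answer: -3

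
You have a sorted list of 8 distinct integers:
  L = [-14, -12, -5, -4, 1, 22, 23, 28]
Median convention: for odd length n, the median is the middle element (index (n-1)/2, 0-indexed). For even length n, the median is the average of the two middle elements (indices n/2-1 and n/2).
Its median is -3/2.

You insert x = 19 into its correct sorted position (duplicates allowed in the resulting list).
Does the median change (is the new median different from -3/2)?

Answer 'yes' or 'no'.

Answer: yes

Derivation:
Old median = -3/2
Insert x = 19
New median = 1
Changed? yes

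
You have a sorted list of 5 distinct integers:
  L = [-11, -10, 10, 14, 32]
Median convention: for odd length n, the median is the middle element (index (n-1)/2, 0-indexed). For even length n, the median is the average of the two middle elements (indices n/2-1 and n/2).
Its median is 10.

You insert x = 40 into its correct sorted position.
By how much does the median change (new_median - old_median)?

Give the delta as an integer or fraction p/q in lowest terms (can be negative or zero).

Old median = 10
After inserting x = 40: new sorted = [-11, -10, 10, 14, 32, 40]
New median = 12
Delta = 12 - 10 = 2

Answer: 2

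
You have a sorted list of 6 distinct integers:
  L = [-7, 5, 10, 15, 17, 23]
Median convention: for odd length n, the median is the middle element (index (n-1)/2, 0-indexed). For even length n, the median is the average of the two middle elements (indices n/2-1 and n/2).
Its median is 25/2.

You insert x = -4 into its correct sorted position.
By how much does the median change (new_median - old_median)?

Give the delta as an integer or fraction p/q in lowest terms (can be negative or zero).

Old median = 25/2
After inserting x = -4: new sorted = [-7, -4, 5, 10, 15, 17, 23]
New median = 10
Delta = 10 - 25/2 = -5/2

Answer: -5/2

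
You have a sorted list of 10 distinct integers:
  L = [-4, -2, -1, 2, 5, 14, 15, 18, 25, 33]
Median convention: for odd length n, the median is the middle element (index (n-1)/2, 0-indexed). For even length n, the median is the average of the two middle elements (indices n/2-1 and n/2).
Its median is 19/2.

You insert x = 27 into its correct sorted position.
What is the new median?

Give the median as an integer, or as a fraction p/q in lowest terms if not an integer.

Old list (sorted, length 10): [-4, -2, -1, 2, 5, 14, 15, 18, 25, 33]
Old median = 19/2
Insert x = 27
Old length even (10). Middle pair: indices 4,5 = 5,14.
New length odd (11). New median = single middle element.
x = 27: 9 elements are < x, 1 elements are > x.
New sorted list: [-4, -2, -1, 2, 5, 14, 15, 18, 25, 27, 33]
New median = 14

Answer: 14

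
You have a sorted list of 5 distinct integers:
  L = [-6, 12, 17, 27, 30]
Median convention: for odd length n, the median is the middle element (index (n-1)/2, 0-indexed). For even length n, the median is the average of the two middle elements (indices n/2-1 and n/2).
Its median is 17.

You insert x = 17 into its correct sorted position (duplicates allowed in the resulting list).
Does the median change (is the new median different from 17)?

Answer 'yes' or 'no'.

Answer: no

Derivation:
Old median = 17
Insert x = 17
New median = 17
Changed? no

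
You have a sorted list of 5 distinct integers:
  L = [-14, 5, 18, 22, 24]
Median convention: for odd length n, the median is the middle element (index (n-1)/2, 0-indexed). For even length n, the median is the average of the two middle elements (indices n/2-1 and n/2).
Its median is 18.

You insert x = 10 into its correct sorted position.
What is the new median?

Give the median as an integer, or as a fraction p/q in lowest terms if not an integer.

Answer: 14

Derivation:
Old list (sorted, length 5): [-14, 5, 18, 22, 24]
Old median = 18
Insert x = 10
Old length odd (5). Middle was index 2 = 18.
New length even (6). New median = avg of two middle elements.
x = 10: 2 elements are < x, 3 elements are > x.
New sorted list: [-14, 5, 10, 18, 22, 24]
New median = 14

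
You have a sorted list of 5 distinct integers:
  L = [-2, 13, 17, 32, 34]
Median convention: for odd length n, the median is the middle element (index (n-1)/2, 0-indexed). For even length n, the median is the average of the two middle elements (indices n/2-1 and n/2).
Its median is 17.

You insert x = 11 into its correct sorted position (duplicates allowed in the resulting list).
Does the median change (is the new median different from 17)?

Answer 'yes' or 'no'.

Answer: yes

Derivation:
Old median = 17
Insert x = 11
New median = 15
Changed? yes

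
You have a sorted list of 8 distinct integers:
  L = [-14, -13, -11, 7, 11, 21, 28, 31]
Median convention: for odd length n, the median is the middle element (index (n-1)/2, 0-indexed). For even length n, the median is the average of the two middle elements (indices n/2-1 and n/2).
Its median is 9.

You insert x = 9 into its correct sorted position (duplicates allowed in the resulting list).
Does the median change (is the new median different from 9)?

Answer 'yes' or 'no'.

Answer: no

Derivation:
Old median = 9
Insert x = 9
New median = 9
Changed? no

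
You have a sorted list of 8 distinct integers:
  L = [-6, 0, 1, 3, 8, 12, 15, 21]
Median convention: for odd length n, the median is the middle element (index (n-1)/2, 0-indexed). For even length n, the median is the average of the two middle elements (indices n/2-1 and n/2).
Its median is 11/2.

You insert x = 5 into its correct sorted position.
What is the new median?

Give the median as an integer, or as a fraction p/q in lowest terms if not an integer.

Old list (sorted, length 8): [-6, 0, 1, 3, 8, 12, 15, 21]
Old median = 11/2
Insert x = 5
Old length even (8). Middle pair: indices 3,4 = 3,8.
New length odd (9). New median = single middle element.
x = 5: 4 elements are < x, 4 elements are > x.
New sorted list: [-6, 0, 1, 3, 5, 8, 12, 15, 21]
New median = 5

Answer: 5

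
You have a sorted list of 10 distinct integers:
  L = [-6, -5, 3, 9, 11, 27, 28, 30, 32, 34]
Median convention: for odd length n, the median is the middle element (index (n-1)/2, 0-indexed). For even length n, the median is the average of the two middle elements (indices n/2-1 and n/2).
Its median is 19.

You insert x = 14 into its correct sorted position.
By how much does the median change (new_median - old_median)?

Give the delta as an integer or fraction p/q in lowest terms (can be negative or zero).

Answer: -5

Derivation:
Old median = 19
After inserting x = 14: new sorted = [-6, -5, 3, 9, 11, 14, 27, 28, 30, 32, 34]
New median = 14
Delta = 14 - 19 = -5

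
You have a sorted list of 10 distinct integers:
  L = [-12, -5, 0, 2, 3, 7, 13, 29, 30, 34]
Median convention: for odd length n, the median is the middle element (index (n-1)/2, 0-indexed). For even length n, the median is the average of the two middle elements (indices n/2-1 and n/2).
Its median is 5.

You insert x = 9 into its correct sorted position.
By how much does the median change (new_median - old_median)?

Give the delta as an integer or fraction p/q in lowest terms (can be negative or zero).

Old median = 5
After inserting x = 9: new sorted = [-12, -5, 0, 2, 3, 7, 9, 13, 29, 30, 34]
New median = 7
Delta = 7 - 5 = 2

Answer: 2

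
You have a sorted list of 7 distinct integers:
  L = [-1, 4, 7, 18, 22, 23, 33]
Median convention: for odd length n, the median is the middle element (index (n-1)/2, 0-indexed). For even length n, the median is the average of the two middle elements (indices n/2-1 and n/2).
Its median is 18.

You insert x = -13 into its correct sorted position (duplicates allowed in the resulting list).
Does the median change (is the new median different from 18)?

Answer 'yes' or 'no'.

Answer: yes

Derivation:
Old median = 18
Insert x = -13
New median = 25/2
Changed? yes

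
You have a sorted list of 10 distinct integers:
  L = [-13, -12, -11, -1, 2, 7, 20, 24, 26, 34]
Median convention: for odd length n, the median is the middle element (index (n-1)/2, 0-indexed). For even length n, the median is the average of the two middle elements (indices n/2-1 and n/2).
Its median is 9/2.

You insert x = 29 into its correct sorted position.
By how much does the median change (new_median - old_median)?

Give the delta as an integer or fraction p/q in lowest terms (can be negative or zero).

Answer: 5/2

Derivation:
Old median = 9/2
After inserting x = 29: new sorted = [-13, -12, -11, -1, 2, 7, 20, 24, 26, 29, 34]
New median = 7
Delta = 7 - 9/2 = 5/2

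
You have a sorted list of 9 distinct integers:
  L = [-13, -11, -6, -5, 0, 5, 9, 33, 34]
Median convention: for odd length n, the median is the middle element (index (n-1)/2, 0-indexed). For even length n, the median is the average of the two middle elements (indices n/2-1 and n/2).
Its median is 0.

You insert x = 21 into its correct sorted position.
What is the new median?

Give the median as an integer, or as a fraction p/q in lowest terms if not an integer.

Old list (sorted, length 9): [-13, -11, -6, -5, 0, 5, 9, 33, 34]
Old median = 0
Insert x = 21
Old length odd (9). Middle was index 4 = 0.
New length even (10). New median = avg of two middle elements.
x = 21: 7 elements are < x, 2 elements are > x.
New sorted list: [-13, -11, -6, -5, 0, 5, 9, 21, 33, 34]
New median = 5/2

Answer: 5/2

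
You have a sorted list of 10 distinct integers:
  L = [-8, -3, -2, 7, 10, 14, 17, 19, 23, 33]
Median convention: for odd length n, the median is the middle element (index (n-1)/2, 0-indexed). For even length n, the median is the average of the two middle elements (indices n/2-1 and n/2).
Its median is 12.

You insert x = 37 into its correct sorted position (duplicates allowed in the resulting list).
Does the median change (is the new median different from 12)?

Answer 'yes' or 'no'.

Answer: yes

Derivation:
Old median = 12
Insert x = 37
New median = 14
Changed? yes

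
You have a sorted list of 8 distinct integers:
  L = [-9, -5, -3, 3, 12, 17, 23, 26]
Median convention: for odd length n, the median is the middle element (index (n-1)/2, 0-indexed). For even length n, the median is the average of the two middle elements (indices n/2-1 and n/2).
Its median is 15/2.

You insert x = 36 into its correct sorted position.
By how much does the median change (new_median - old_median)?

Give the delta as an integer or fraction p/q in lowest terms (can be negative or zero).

Old median = 15/2
After inserting x = 36: new sorted = [-9, -5, -3, 3, 12, 17, 23, 26, 36]
New median = 12
Delta = 12 - 15/2 = 9/2

Answer: 9/2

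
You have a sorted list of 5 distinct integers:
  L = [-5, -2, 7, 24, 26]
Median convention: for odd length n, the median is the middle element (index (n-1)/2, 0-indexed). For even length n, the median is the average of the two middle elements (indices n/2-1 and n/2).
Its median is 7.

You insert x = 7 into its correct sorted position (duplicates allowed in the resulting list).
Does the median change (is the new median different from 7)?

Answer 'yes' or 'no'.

Answer: no

Derivation:
Old median = 7
Insert x = 7
New median = 7
Changed? no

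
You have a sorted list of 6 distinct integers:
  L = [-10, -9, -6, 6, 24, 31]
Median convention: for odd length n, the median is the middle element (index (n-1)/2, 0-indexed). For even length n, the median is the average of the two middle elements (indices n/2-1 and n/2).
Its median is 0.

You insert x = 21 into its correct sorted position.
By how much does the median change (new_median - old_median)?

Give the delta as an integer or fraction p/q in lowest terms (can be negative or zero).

Answer: 6

Derivation:
Old median = 0
After inserting x = 21: new sorted = [-10, -9, -6, 6, 21, 24, 31]
New median = 6
Delta = 6 - 0 = 6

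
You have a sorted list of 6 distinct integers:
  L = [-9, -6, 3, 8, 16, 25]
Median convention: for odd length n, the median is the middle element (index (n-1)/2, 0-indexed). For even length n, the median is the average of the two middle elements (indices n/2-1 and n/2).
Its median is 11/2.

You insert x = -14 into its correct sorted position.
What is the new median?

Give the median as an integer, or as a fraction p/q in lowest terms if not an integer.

Old list (sorted, length 6): [-9, -6, 3, 8, 16, 25]
Old median = 11/2
Insert x = -14
Old length even (6). Middle pair: indices 2,3 = 3,8.
New length odd (7). New median = single middle element.
x = -14: 0 elements are < x, 6 elements are > x.
New sorted list: [-14, -9, -6, 3, 8, 16, 25]
New median = 3

Answer: 3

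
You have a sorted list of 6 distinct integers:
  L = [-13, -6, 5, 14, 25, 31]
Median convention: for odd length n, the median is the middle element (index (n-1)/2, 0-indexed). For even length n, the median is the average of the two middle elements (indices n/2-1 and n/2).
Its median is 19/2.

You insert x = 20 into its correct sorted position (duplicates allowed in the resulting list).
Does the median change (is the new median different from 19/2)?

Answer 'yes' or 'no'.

Answer: yes

Derivation:
Old median = 19/2
Insert x = 20
New median = 14
Changed? yes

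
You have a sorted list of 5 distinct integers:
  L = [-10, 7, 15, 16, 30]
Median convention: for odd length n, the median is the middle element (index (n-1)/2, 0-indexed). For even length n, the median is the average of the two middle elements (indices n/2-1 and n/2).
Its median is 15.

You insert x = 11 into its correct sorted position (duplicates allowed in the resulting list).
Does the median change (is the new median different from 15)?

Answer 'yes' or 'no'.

Old median = 15
Insert x = 11
New median = 13
Changed? yes

Answer: yes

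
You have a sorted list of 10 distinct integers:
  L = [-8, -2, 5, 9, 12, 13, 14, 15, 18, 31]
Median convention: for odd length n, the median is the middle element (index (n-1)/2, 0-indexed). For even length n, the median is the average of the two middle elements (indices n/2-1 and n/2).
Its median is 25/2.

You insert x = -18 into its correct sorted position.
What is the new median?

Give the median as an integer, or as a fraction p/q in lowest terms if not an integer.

Answer: 12

Derivation:
Old list (sorted, length 10): [-8, -2, 5, 9, 12, 13, 14, 15, 18, 31]
Old median = 25/2
Insert x = -18
Old length even (10). Middle pair: indices 4,5 = 12,13.
New length odd (11). New median = single middle element.
x = -18: 0 elements are < x, 10 elements are > x.
New sorted list: [-18, -8, -2, 5, 9, 12, 13, 14, 15, 18, 31]
New median = 12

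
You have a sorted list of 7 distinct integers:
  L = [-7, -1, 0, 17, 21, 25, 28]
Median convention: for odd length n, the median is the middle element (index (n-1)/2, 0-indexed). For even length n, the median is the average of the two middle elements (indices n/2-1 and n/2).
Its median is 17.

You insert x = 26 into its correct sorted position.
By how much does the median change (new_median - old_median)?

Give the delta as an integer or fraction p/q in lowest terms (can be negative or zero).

Old median = 17
After inserting x = 26: new sorted = [-7, -1, 0, 17, 21, 25, 26, 28]
New median = 19
Delta = 19 - 17 = 2

Answer: 2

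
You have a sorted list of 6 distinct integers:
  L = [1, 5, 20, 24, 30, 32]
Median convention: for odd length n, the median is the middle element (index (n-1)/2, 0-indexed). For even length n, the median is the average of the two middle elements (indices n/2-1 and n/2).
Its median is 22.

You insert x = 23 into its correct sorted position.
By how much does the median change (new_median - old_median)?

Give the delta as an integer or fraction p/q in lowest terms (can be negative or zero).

Old median = 22
After inserting x = 23: new sorted = [1, 5, 20, 23, 24, 30, 32]
New median = 23
Delta = 23 - 22 = 1

Answer: 1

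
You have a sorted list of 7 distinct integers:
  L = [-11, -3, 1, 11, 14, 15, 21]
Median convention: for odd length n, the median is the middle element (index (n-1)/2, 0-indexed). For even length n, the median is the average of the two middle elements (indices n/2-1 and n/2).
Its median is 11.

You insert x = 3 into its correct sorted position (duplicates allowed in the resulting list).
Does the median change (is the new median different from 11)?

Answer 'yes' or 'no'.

Answer: yes

Derivation:
Old median = 11
Insert x = 3
New median = 7
Changed? yes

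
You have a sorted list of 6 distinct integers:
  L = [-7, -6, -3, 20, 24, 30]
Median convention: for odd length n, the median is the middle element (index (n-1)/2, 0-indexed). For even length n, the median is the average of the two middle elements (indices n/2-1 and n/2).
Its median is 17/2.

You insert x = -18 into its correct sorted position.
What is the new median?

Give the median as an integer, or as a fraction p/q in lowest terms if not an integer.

Answer: -3

Derivation:
Old list (sorted, length 6): [-7, -6, -3, 20, 24, 30]
Old median = 17/2
Insert x = -18
Old length even (6). Middle pair: indices 2,3 = -3,20.
New length odd (7). New median = single middle element.
x = -18: 0 elements are < x, 6 elements are > x.
New sorted list: [-18, -7, -6, -3, 20, 24, 30]
New median = -3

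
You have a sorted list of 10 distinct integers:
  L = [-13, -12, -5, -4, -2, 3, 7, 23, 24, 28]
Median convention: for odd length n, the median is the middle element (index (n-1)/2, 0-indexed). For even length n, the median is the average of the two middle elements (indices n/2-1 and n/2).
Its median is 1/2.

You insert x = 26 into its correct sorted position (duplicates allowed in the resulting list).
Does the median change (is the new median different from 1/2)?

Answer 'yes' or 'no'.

Answer: yes

Derivation:
Old median = 1/2
Insert x = 26
New median = 3
Changed? yes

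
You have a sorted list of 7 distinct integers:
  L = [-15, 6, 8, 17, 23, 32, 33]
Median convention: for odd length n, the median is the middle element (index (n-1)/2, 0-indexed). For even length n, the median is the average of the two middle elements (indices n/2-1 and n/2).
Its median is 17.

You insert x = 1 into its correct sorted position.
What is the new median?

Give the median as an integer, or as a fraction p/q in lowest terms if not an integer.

Answer: 25/2

Derivation:
Old list (sorted, length 7): [-15, 6, 8, 17, 23, 32, 33]
Old median = 17
Insert x = 1
Old length odd (7). Middle was index 3 = 17.
New length even (8). New median = avg of two middle elements.
x = 1: 1 elements are < x, 6 elements are > x.
New sorted list: [-15, 1, 6, 8, 17, 23, 32, 33]
New median = 25/2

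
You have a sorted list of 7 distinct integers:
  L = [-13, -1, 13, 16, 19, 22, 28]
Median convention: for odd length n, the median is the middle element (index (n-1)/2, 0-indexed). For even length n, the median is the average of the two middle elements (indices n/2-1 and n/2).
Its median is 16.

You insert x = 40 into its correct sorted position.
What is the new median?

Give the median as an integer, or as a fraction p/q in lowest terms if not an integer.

Old list (sorted, length 7): [-13, -1, 13, 16, 19, 22, 28]
Old median = 16
Insert x = 40
Old length odd (7). Middle was index 3 = 16.
New length even (8). New median = avg of two middle elements.
x = 40: 7 elements are < x, 0 elements are > x.
New sorted list: [-13, -1, 13, 16, 19, 22, 28, 40]
New median = 35/2

Answer: 35/2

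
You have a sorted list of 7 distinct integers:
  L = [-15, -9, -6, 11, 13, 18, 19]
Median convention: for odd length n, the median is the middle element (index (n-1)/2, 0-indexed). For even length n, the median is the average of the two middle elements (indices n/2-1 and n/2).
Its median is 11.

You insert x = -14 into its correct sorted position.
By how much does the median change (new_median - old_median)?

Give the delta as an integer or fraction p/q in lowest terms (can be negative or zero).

Answer: -17/2

Derivation:
Old median = 11
After inserting x = -14: new sorted = [-15, -14, -9, -6, 11, 13, 18, 19]
New median = 5/2
Delta = 5/2 - 11 = -17/2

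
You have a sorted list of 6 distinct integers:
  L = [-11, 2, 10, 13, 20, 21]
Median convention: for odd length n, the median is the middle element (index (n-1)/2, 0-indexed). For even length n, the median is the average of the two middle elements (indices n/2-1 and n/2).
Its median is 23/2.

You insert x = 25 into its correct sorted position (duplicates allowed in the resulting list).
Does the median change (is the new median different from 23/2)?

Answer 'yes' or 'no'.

Answer: yes

Derivation:
Old median = 23/2
Insert x = 25
New median = 13
Changed? yes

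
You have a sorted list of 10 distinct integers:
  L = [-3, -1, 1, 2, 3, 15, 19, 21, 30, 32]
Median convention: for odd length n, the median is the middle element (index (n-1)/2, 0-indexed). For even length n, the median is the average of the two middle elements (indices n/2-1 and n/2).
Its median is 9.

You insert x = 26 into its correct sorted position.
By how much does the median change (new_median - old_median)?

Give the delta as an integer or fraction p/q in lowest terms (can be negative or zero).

Old median = 9
After inserting x = 26: new sorted = [-3, -1, 1, 2, 3, 15, 19, 21, 26, 30, 32]
New median = 15
Delta = 15 - 9 = 6

Answer: 6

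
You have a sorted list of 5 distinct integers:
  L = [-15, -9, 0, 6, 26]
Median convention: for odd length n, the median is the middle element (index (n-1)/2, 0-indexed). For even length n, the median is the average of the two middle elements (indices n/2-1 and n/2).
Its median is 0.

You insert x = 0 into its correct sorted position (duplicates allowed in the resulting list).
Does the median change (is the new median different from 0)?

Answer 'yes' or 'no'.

Old median = 0
Insert x = 0
New median = 0
Changed? no

Answer: no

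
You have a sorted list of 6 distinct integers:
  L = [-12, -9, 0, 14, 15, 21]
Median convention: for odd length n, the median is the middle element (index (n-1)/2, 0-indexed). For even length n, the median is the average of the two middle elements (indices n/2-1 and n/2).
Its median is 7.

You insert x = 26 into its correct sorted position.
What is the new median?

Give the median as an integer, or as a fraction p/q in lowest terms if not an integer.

Answer: 14

Derivation:
Old list (sorted, length 6): [-12, -9, 0, 14, 15, 21]
Old median = 7
Insert x = 26
Old length even (6). Middle pair: indices 2,3 = 0,14.
New length odd (7). New median = single middle element.
x = 26: 6 elements are < x, 0 elements are > x.
New sorted list: [-12, -9, 0, 14, 15, 21, 26]
New median = 14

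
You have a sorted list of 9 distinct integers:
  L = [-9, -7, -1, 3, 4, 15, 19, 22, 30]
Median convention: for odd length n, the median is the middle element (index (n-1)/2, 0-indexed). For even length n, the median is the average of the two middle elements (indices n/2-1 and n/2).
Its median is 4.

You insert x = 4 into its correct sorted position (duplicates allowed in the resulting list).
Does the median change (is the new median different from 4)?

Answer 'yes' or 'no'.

Old median = 4
Insert x = 4
New median = 4
Changed? no

Answer: no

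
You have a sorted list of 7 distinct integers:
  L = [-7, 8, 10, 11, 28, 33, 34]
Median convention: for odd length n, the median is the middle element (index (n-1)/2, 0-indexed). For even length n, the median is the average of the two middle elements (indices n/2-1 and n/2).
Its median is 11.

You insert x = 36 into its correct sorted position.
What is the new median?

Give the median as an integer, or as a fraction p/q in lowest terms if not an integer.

Old list (sorted, length 7): [-7, 8, 10, 11, 28, 33, 34]
Old median = 11
Insert x = 36
Old length odd (7). Middle was index 3 = 11.
New length even (8). New median = avg of two middle elements.
x = 36: 7 elements are < x, 0 elements are > x.
New sorted list: [-7, 8, 10, 11, 28, 33, 34, 36]
New median = 39/2

Answer: 39/2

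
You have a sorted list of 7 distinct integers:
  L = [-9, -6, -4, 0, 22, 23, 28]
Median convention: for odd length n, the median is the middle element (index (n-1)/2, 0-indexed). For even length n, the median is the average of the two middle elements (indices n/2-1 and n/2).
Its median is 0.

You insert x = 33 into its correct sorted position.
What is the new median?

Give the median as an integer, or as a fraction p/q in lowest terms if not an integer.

Old list (sorted, length 7): [-9, -6, -4, 0, 22, 23, 28]
Old median = 0
Insert x = 33
Old length odd (7). Middle was index 3 = 0.
New length even (8). New median = avg of two middle elements.
x = 33: 7 elements are < x, 0 elements are > x.
New sorted list: [-9, -6, -4, 0, 22, 23, 28, 33]
New median = 11

Answer: 11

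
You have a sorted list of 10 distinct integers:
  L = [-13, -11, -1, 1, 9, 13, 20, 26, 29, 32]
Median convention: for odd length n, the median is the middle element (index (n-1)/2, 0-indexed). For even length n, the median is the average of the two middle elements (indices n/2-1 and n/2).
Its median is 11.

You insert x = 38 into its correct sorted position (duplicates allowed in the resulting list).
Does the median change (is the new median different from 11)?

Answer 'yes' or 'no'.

Answer: yes

Derivation:
Old median = 11
Insert x = 38
New median = 13
Changed? yes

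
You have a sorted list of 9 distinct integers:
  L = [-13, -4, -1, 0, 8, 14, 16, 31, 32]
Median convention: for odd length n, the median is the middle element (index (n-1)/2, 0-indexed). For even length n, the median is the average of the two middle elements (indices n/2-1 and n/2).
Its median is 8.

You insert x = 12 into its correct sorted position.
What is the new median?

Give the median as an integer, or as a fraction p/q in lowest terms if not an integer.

Answer: 10

Derivation:
Old list (sorted, length 9): [-13, -4, -1, 0, 8, 14, 16, 31, 32]
Old median = 8
Insert x = 12
Old length odd (9). Middle was index 4 = 8.
New length even (10). New median = avg of two middle elements.
x = 12: 5 elements are < x, 4 elements are > x.
New sorted list: [-13, -4, -1, 0, 8, 12, 14, 16, 31, 32]
New median = 10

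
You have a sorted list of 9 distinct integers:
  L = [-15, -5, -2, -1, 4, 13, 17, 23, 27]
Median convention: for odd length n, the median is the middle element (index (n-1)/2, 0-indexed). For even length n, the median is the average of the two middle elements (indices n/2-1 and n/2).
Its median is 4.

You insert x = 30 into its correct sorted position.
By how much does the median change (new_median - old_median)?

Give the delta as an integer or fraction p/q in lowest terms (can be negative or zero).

Answer: 9/2

Derivation:
Old median = 4
After inserting x = 30: new sorted = [-15, -5, -2, -1, 4, 13, 17, 23, 27, 30]
New median = 17/2
Delta = 17/2 - 4 = 9/2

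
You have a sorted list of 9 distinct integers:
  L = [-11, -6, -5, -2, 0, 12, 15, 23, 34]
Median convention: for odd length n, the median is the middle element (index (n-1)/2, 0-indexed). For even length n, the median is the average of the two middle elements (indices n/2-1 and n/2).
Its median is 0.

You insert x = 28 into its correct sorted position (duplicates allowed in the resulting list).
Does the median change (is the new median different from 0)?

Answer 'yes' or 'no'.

Old median = 0
Insert x = 28
New median = 6
Changed? yes

Answer: yes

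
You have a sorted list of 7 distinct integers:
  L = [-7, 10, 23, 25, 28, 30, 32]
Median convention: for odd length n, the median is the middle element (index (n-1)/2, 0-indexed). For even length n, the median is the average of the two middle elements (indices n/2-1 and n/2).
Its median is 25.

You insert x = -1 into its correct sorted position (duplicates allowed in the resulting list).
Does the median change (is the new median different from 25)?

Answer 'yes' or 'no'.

Old median = 25
Insert x = -1
New median = 24
Changed? yes

Answer: yes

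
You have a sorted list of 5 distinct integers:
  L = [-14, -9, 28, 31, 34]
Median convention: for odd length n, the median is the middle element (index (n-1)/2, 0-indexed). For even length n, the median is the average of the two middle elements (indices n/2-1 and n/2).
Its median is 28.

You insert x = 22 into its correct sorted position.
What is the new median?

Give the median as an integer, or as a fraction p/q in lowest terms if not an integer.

Old list (sorted, length 5): [-14, -9, 28, 31, 34]
Old median = 28
Insert x = 22
Old length odd (5). Middle was index 2 = 28.
New length even (6). New median = avg of two middle elements.
x = 22: 2 elements are < x, 3 elements are > x.
New sorted list: [-14, -9, 22, 28, 31, 34]
New median = 25

Answer: 25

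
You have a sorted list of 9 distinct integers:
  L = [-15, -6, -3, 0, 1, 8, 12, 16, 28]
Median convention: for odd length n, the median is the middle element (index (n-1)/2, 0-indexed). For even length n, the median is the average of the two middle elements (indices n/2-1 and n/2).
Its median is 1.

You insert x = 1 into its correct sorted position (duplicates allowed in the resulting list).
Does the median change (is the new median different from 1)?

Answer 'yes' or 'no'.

Answer: no

Derivation:
Old median = 1
Insert x = 1
New median = 1
Changed? no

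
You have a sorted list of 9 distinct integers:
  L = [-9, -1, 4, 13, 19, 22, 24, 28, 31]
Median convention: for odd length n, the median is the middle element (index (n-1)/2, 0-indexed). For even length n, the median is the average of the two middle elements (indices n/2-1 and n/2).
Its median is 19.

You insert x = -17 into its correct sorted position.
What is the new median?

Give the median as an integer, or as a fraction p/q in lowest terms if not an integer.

Old list (sorted, length 9): [-9, -1, 4, 13, 19, 22, 24, 28, 31]
Old median = 19
Insert x = -17
Old length odd (9). Middle was index 4 = 19.
New length even (10). New median = avg of two middle elements.
x = -17: 0 elements are < x, 9 elements are > x.
New sorted list: [-17, -9, -1, 4, 13, 19, 22, 24, 28, 31]
New median = 16

Answer: 16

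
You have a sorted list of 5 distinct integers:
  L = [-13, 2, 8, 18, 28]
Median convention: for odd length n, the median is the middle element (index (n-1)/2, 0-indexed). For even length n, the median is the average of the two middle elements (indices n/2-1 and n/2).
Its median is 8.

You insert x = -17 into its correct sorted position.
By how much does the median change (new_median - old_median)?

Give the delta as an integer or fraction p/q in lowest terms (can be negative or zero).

Old median = 8
After inserting x = -17: new sorted = [-17, -13, 2, 8, 18, 28]
New median = 5
Delta = 5 - 8 = -3

Answer: -3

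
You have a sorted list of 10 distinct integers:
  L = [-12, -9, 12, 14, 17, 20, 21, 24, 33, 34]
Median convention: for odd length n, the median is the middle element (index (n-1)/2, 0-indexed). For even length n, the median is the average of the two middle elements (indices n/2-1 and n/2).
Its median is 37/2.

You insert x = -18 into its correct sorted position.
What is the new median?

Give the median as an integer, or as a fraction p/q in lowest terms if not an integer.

Answer: 17

Derivation:
Old list (sorted, length 10): [-12, -9, 12, 14, 17, 20, 21, 24, 33, 34]
Old median = 37/2
Insert x = -18
Old length even (10). Middle pair: indices 4,5 = 17,20.
New length odd (11). New median = single middle element.
x = -18: 0 elements are < x, 10 elements are > x.
New sorted list: [-18, -12, -9, 12, 14, 17, 20, 21, 24, 33, 34]
New median = 17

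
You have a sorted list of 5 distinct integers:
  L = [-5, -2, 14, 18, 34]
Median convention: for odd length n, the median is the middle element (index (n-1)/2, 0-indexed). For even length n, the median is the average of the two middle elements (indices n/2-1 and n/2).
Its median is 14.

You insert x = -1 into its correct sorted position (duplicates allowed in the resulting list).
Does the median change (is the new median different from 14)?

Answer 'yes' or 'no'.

Answer: yes

Derivation:
Old median = 14
Insert x = -1
New median = 13/2
Changed? yes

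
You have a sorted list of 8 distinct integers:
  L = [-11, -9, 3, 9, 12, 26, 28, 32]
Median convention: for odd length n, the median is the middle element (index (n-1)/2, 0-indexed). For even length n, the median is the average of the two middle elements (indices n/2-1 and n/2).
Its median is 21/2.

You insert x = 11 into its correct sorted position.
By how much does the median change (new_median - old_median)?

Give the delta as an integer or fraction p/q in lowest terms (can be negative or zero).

Old median = 21/2
After inserting x = 11: new sorted = [-11, -9, 3, 9, 11, 12, 26, 28, 32]
New median = 11
Delta = 11 - 21/2 = 1/2

Answer: 1/2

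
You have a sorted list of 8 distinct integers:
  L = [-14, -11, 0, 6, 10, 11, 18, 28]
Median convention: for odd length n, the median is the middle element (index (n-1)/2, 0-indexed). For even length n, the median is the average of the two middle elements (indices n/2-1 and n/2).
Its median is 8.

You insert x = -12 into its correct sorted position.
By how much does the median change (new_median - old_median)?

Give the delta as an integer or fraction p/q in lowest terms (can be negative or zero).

Old median = 8
After inserting x = -12: new sorted = [-14, -12, -11, 0, 6, 10, 11, 18, 28]
New median = 6
Delta = 6 - 8 = -2

Answer: -2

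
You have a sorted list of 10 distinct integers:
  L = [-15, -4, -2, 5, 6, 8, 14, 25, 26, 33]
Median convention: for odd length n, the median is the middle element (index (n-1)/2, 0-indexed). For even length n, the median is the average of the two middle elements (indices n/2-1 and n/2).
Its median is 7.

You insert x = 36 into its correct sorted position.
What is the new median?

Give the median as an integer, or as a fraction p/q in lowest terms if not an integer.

Old list (sorted, length 10): [-15, -4, -2, 5, 6, 8, 14, 25, 26, 33]
Old median = 7
Insert x = 36
Old length even (10). Middle pair: indices 4,5 = 6,8.
New length odd (11). New median = single middle element.
x = 36: 10 elements are < x, 0 elements are > x.
New sorted list: [-15, -4, -2, 5, 6, 8, 14, 25, 26, 33, 36]
New median = 8

Answer: 8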